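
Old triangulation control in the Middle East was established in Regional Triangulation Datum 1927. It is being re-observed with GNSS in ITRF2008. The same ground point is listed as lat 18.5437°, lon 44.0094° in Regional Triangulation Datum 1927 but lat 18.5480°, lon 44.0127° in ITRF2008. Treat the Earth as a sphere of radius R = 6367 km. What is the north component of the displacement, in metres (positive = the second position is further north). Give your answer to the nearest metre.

Δφ = 18.5480° − 18.5437° = +0.0043°; Δλ = 44.0127° − 44.0094° = +0.0033°.
1° along a meridian = πR/180 = 111125 m.
ΔN = Δφ × 111125 = 477.8 m; ΔE = Δλ × 111125 × cos(18.5437°) = +0.0033 × 111125 × 0.948081 = 347.7 m.

ΔN = 478 m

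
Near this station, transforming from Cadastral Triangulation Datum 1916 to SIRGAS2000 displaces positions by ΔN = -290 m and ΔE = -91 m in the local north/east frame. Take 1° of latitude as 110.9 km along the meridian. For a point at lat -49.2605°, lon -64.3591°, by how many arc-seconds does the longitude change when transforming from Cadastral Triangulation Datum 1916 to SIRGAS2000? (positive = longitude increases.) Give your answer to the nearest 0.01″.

Δλ = -4.53″

At latitude -49.2605°, cos φ = 0.652621.
1° of longitude at this latitude = 110.9 × cos φ = 72.38 km, so Δλ = -91.0 / 72375.7 = -0.0012573° = -4.526″.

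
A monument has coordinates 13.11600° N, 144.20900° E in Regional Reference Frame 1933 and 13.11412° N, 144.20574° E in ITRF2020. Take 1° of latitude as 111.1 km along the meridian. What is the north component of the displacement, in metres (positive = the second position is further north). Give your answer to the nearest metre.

ΔN = -209 m

Δφ = 13.11412° − 13.11600° = -0.00188°; Δλ = 144.20574° − 144.20900° = -0.00326°.
ΔN = Δφ × 111100 = -208.9 m; ΔE = Δλ × 111100 × cos(13.11600°) = -0.00326 × 111100 × 0.973913 = -352.7 m.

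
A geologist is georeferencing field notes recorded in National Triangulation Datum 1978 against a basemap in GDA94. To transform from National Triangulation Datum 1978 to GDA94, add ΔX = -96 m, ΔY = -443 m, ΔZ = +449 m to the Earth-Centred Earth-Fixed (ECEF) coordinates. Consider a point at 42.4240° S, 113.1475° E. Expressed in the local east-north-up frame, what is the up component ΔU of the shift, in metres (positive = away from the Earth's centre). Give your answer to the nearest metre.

ΔU = -576 m

At φ = -42.4240°, λ = 113.1475°: sin φ = -0.674612, cos φ = 0.738173, sin λ = 0.919496, cos λ = -0.393100.
ΔU = cos φ cos λ·ΔX + cos φ sin λ·ΔY + sin φ·ΔZ = (0.738173)(-0.393100)(-96) + (0.738173)(0.919496)(-443) + (-0.674612)(449) = -575.73 m.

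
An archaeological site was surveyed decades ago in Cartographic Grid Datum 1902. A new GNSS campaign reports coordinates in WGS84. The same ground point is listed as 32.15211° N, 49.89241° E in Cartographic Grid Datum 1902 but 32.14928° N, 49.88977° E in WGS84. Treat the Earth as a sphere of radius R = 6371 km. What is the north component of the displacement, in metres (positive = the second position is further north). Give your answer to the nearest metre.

Δφ = 32.14928° − 32.15211° = -0.00283°; Δλ = 49.88977° − 49.89241° = -0.00264°.
1° along a meridian = πR/180 = 111195 m.
ΔN = Δφ × 111195 = -314.7 m; ΔE = Δλ × 111195 × cos(32.15211°) = -0.00264 × 111195 × 0.846638 = -248.5 m.

ΔN = -315 m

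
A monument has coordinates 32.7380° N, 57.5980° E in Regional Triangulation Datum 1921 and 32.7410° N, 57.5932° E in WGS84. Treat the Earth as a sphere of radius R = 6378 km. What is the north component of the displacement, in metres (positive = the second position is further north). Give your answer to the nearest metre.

ΔN = 334 m

Δφ = 32.7410° − 32.7380° = +0.0030°; Δλ = 57.5932° − 57.5980° = -0.0048°.
1° along a meridian = πR/180 = 111317 m.
ΔN = Δφ × 111317 = 334.0 m; ΔE = Δλ × 111317 × cos(32.7380°) = -0.0048 × 111317 × 0.841152 = -449.4 m.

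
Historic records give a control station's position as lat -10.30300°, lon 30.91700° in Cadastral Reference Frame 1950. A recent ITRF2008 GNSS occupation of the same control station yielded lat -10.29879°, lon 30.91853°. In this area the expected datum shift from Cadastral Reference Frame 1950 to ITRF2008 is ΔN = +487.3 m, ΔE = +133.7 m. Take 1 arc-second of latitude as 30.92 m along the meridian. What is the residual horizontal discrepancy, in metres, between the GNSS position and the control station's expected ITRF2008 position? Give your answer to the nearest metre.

39 m

Observed coordinate differences: Δφ = +0.00421°, Δλ = +0.00153°.
Converting to metres (1° lat = 111312 m, cos φ = 0.983876): observed ΔN = 468.6 m, observed ΔE = 167.6 m.
Subtracting the expected shift leaves a residual of 468.6 − (487.3) = -18.7 m north and 167.6 − (133.7) = 33.9 m east.
Residual distance = √((-18.7)² + 33.9²) = 38.7 m.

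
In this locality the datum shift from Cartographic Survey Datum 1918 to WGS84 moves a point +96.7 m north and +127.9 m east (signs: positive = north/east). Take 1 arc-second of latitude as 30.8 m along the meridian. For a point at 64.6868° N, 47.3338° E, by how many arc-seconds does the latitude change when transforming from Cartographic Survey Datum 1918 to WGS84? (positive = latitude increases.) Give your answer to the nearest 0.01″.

1″ of latitude = 30.80 m, so Δφ = 96.7 / 30.80 = 3.140″.

Δφ = 3.14″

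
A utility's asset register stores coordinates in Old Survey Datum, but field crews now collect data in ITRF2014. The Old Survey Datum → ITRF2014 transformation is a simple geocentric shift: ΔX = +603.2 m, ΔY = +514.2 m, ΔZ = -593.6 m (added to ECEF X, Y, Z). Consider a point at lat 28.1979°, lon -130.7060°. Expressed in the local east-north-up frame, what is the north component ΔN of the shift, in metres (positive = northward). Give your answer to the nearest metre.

The local north axis is (−sin φ cos λ, −sin φ sin λ, cos φ), giving ΔN = 185.886 + 184.187 − 523.152 = -153.08 m.

ΔN = -153 m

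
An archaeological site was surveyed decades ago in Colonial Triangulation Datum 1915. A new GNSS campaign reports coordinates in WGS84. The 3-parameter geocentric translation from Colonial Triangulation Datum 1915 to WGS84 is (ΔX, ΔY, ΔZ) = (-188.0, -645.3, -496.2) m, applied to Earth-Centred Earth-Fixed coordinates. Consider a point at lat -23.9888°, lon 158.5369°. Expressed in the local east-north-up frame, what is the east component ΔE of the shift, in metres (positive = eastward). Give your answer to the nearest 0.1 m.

ΔE = 669.3 m

The local east axis at (φ, λ) is (−sin λ, cos λ, 0), so ΔE = −sin(158.5369°)·(-188.0) + cos(158.5369°)·(-645.3) = 669.34 m.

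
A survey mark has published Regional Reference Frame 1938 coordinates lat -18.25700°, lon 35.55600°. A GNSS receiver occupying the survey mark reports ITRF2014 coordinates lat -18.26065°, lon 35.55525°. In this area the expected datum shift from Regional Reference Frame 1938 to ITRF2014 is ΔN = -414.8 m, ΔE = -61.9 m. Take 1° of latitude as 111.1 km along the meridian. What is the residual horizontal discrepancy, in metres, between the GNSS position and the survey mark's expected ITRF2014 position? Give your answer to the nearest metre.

Observed coordinate differences: Δφ = -0.00365°, Δλ = -0.00075°.
Converting to metres (1° lat = 111100 m, cos φ = 0.949661): observed ΔN = -405.5 m, observed ΔE = -79.1 m.
Subtracting the expected shift leaves a residual of -405.5 − (-414.8) = 9.3 m north and -79.1 − (-61.9) = -17.2 m east.
Residual distance = √(9.3² + (-17.2)²) = 19.6 m.

20 m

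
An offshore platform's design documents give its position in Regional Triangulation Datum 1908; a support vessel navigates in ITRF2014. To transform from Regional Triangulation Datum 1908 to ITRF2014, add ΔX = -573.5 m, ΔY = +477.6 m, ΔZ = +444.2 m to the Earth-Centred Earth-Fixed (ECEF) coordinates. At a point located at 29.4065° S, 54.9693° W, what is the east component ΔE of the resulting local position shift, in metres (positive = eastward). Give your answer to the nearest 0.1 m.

ΔE = -195.5 m

At φ = -29.4065°, λ = -54.9693°: sin φ = -0.491003, cos φ = 0.871158, sin λ = -0.818845, cos λ = 0.574015.
ΔE = −sin λ·ΔX + cos λ·ΔY = −(-0.818845)·(-573.5) + (0.574015)·(477.6) = -195.46 m.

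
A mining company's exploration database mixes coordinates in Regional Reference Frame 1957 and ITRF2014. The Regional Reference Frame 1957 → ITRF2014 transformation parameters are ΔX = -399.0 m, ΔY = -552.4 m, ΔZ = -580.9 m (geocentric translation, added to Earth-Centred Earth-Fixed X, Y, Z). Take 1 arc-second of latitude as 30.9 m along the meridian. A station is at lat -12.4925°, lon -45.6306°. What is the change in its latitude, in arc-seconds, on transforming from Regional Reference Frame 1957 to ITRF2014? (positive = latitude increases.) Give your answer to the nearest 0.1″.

Δφ = -17.5″

sin φ = -0.216312, cos φ = 0.976324, sin λ = -0.714846, cos λ = 0.699282.
North component: ΔN = −sin φ cos λ·ΔX − sin φ sin λ·ΔY + cos φ·ΔZ = −(-0.216312)(0.699282)(-399.0) − (-0.216312)(-0.714846)(-552.4) + (0.976324)(-580.9) = -542.08 m.
1° of latitude spans 3600 × 30.90 = 111240 m, so Δφ = -542.08 / 111240 × 3600 = -17.543″.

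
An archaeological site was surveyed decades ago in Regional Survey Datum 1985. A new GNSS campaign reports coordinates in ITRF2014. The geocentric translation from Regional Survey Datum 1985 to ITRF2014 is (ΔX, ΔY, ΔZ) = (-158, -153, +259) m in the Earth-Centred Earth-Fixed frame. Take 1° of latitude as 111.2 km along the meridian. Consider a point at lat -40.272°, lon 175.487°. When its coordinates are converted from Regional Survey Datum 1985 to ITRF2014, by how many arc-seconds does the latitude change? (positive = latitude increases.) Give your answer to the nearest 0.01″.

Δφ = 9.44″

sin φ = -0.646417, cos φ = 0.762984, sin λ = 0.078685, cos λ = -0.996900.
North component: ΔN = −sin φ cos λ·ΔX − sin φ sin λ·ΔY + cos φ·ΔZ = −(-0.646417)(-0.996900)(-158) − (-0.646417)(0.078685)(-153) + (0.762984)(259) = 291.65 m.
1° of latitude spans 111200 m, so Δφ = 291.65 / 111200 × 3600 = 9.442″.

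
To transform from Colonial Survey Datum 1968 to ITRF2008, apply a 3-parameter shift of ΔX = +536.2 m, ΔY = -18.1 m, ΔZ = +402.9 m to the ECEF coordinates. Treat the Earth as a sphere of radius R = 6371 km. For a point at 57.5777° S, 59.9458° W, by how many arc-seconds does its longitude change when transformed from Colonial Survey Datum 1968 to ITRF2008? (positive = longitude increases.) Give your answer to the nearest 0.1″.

Δλ = 27.5″

sin φ = -0.844119, cos φ = 0.536155, sin λ = -0.865552, cos λ = 0.500819.
East component: ΔE = −sin λ·ΔX + cos λ·ΔY = −(-0.865552)(536.2) + (0.500819)(-18.1) = 455.04 m.
1° of latitude spans πR/180 = 111195 m; at latitude φ, 1° of longitude spans that × cos φ = 59617.8 m, so Δλ = 455.04 / 59617.8 × 3600 = 27.478″.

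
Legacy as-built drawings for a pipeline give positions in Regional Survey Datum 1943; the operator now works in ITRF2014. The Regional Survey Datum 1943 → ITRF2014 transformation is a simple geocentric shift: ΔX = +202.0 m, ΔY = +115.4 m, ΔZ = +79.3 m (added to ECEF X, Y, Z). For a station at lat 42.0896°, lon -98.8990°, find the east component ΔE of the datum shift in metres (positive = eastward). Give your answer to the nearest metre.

ΔE = 182 m

The local east axis at (φ, λ) is (−sin λ, cos λ, 0), so ΔE = −sin(-98.8990°)·202.0 + cos(-98.8990°)·115.4 = 181.72 m.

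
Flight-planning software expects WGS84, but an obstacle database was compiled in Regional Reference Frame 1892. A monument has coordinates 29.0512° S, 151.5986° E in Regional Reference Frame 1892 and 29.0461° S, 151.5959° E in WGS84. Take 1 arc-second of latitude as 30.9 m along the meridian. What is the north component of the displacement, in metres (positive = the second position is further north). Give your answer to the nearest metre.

Δφ = -29.0461° − -29.0512° = +0.0051°; Δλ = 151.5959° − 151.5986° = -0.0027°.
1° of latitude = 3600 × 30.90 = 111240 m.
ΔN = Δφ × 111240 = 567.3 m; ΔE = Δλ × 111240 × cos(-29.0512°) = -0.0027 × 111240 × 0.874186 = -262.6 m.

ΔN = 567 m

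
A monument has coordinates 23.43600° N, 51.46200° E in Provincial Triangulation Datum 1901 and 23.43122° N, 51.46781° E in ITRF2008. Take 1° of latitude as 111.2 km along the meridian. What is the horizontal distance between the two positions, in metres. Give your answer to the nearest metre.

Δφ = 23.43122° − 23.43600° = -0.00478°; Δλ = 51.46781° − 51.46200° = +0.00581°.
ΔN = Δφ × 111200 = -531.5 m; ΔE = Δλ × 111200 × cos(23.43600°) = +0.00581 × 111200 × 0.917505 = 592.8 m.
Distance = √(ΔE² + ΔN²) = √(592.8² + (-531.5)²) = 796.2 m.

796 m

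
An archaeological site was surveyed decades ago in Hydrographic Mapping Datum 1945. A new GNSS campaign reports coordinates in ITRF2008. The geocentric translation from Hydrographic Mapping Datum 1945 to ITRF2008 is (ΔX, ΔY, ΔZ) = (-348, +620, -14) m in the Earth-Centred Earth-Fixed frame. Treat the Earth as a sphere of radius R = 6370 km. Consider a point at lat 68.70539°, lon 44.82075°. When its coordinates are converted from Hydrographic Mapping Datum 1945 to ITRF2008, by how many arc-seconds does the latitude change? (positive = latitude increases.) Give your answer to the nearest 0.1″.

sin φ = 0.931725, cos φ = 0.363164, sin λ = 0.704891, cos λ = 0.709316.
North component: ΔN = −sin φ cos λ·ΔX − sin φ sin λ·ΔY + cos φ·ΔZ = −(0.931725)(0.709316)(-348) − (0.931725)(0.704891)(620) + (0.363164)(-14) = -182.29 m.
1° of latitude spans πR/180 = 111177 m, so Δφ = -182.29 / 111177 × 3600 = -5.903″.

Δφ = -5.9″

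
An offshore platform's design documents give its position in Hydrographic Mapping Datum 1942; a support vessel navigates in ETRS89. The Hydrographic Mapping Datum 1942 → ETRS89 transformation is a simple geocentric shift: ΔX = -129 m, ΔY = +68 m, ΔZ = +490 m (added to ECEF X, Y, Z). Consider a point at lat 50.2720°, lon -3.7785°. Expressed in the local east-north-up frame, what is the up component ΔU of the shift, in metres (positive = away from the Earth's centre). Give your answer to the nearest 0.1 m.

The local up (radial) axis is (cos φ cos λ, cos φ sin λ, sin φ), giving ΔU = -82.270 − 2.864 + 376.853 = 291.72 m.

ΔU = 291.7 m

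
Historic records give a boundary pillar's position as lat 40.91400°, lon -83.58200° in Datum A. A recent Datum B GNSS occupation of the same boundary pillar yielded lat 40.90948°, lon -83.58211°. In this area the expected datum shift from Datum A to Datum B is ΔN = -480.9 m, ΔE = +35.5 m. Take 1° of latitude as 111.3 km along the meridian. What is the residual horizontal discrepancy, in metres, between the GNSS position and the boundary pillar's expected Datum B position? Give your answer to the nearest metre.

Observed coordinate differences: Δφ = -0.00452°, Δλ = -0.00011°.
Converting to metres (1° lat = 111300 m, cos φ = 0.755693): observed ΔN = -503.1 m, observed ΔE = -9.3 m.
Subtracting the expected shift leaves a residual of -503.1 − (-480.9) = -22.2 m north and -9.3 − (35.5) = -44.8 m east.
Residual distance = √((-22.2)² + (-44.8)²) = 49.9 m.

50 m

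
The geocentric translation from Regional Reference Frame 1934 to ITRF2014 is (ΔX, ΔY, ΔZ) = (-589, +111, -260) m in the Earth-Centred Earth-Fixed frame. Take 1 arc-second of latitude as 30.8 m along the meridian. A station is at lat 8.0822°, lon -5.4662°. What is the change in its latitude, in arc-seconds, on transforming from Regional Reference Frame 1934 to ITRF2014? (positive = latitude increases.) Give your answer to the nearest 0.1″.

sin φ = 0.140594, cos φ = 0.990067, sin λ = -0.095259, cos λ = 0.995453.
North component: ΔN = −sin φ cos λ·ΔX − sin φ sin λ·ΔY + cos φ·ΔZ = −(0.140594)(0.995453)(-589) − (0.140594)(-0.095259)(111) + (0.990067)(-260) = -173.50 m.
1° of latitude spans 3600 × 30.80 = 110880 m, so Δφ = -173.50 / 110880 × 3600 = -5.633″.

Δφ = -5.6″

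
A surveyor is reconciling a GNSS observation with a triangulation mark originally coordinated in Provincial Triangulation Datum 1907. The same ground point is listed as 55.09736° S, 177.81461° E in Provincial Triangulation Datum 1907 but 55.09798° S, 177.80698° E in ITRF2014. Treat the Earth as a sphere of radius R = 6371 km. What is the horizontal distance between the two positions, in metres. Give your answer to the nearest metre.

Δφ = -55.09798° − -55.09736° = -0.00062°; Δλ = 177.80698° − 177.81461° = -0.00763°.
1° along a meridian = πR/180 = 111195 m.
ΔN = Δφ × 111195 = -68.9 m; ΔE = Δλ × 111195 × cos(-55.09736°) = -0.00763 × 111195 × 0.572184 = -485.5 m.
Distance = √(ΔE² + ΔN²) = √((-485.5)² + (-68.9)²) = 490.3 m.

490 m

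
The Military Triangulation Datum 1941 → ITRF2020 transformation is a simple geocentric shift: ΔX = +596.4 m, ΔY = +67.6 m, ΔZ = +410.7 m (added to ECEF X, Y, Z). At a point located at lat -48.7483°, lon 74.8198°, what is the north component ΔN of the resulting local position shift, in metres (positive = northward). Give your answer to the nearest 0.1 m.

ΔN = 437.3 m

At φ = -48.7483°, λ = 74.8198°: sin φ = -0.751820, cos φ = 0.659368, sin λ = 0.965107, cos λ = 0.261856.
ΔN = −sin φ cos λ·ΔX − sin φ sin λ·ΔY + cos φ·ΔZ = −(-0.751820)(0.261856)(596.4) − (-0.751820)(0.965107)(67.6) + (0.659368)(410.7) = 437.26 m.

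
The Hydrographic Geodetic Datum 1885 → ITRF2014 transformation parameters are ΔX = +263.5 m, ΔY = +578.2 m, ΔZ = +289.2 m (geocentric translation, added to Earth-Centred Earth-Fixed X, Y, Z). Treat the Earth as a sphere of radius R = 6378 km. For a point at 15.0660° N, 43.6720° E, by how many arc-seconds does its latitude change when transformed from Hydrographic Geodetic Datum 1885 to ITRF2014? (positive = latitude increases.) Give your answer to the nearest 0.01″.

sin φ = 0.259932, cos φ = 0.965627, sin λ = 0.690529, cos λ = 0.723305.
North component: ΔN = −sin φ cos λ·ΔX − sin φ sin λ·ΔY + cos φ·ΔZ = −(0.259932)(0.723305)(263.5) − (0.259932)(0.690529)(578.2) + (0.965627)(289.2) = 125.94 m.
1° of latitude spans πR/180 = 111317 m, so Δφ = 125.94 / 111317 × 3600 = 4.073″.

Δφ = 4.07″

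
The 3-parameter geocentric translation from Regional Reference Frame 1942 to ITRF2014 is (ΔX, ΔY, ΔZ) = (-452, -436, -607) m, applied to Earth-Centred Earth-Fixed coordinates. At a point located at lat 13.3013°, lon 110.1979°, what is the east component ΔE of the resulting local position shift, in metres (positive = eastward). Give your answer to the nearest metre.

At φ = 13.3013°, λ = 110.1979°: sin φ = 0.230072, cos φ = 0.973174, sin λ = 0.938506, cos λ = -0.345264.
ΔE = −sin λ·ΔX + cos λ·ΔY = −(0.938506)·(-452) + (-0.345264)·(-436) = 574.74 m.

ΔE = 575 m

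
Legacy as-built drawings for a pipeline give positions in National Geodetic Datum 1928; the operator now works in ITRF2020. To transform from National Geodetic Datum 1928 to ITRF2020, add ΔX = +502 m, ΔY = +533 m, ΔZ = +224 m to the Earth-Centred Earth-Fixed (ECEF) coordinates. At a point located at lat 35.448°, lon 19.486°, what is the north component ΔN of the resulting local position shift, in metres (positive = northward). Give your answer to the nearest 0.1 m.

At φ = 35.448°, λ = 19.486°: sin φ = 0.579964, cos φ = 0.814642, sin λ = 0.333577, cos λ = 0.942723.
ΔN = −sin φ cos λ·ΔX − sin φ sin λ·ΔY + cos φ·ΔZ = −(0.579964)(0.942723)(502) − (0.579964)(0.333577)(533) + (0.814642)(224) = -195.10 m.

ΔN = -195.1 m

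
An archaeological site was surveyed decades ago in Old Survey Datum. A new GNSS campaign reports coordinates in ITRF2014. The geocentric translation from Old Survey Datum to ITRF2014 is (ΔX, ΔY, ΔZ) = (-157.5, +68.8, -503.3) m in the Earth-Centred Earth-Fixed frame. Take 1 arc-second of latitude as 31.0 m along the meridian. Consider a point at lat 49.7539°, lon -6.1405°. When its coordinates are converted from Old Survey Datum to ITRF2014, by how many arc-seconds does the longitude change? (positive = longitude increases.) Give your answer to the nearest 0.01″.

Δλ = 2.57″

sin φ = 0.763276, cos φ = 0.646072, sin λ = -0.106967, cos λ = 0.994263.
East component: ΔE = −sin λ·ΔX + cos λ·ΔY = −(-0.106967)(-157.5) + (0.994263)(68.8) = 51.56 m.
1° of latitude spans 3600 × 31.00 = 111600 m; at latitude φ, 1° of longitude spans that × cos φ = 72101.6 m, so Δλ = 51.56 / 72101.6 × 3600 = 2.574″.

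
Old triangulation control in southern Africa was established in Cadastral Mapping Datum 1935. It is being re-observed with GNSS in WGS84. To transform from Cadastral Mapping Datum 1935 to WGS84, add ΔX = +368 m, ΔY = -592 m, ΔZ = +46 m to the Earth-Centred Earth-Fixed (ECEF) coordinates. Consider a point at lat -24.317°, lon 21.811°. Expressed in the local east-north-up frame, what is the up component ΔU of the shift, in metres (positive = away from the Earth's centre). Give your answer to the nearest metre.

The local up (radial) axis is (cos φ cos λ, cos φ sin λ, sin φ), giving ΔU = 311.345 − 200.441 − 18.942 = 91.96 m.

ΔU = 92 m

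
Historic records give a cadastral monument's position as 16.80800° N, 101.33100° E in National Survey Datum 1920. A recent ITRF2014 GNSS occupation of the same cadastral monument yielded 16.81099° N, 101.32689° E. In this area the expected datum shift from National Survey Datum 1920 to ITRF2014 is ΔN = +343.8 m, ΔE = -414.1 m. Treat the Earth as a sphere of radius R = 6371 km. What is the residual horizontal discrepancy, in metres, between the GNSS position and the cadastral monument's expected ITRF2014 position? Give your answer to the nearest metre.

26 m

Observed coordinate differences: Δφ = +0.00299°, Δλ = -0.00411°.
Converting to metres (1° lat = 111195 m, cos φ = 0.957279): observed ΔN = 332.5 m, observed ΔE = -437.5 m.
Subtracting the expected shift leaves a residual of 332.5 − (343.8) = -11.3 m north and -437.5 − (-414.1) = -23.4 m east.
Residual distance = √((-11.3)² + (-23.4)²) = 26.0 m.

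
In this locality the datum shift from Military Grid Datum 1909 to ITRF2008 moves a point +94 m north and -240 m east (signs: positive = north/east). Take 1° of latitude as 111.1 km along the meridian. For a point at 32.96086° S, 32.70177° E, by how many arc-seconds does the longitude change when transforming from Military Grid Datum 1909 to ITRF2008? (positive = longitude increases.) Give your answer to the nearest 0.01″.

At latitude -32.96086°, cos φ = 0.839042.
1° of longitude at this latitude = 111.1 × cos φ = 93.22 km, so Δλ = -240.0 / 93217.6 = -0.0025746° = -9.269″.

Δλ = -9.27″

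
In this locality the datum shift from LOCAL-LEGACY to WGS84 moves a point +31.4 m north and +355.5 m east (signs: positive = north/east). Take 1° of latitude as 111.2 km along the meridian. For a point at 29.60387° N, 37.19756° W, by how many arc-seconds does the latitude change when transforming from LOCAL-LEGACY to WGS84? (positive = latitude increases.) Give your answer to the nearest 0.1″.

1° of latitude = 111.2 km, so Δφ = 31.4 / 111200 = 0.0002824° = 1.017″.

Δφ = 1.0″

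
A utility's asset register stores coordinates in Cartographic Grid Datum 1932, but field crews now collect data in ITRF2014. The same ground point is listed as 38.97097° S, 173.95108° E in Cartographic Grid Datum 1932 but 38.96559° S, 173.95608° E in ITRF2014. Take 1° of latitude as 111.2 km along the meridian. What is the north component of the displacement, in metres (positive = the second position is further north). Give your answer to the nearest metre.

Δφ = -38.96559° − -38.97097° = +0.00538°; Δλ = 173.95608° − 173.95108° = +0.00500°.
ΔN = Δφ × 111200 = 598.3 m; ΔE = Δλ × 111200 × cos(-38.97097°) = +0.00500 × 111200 × 0.777465 = 432.3 m.

ΔN = 598 m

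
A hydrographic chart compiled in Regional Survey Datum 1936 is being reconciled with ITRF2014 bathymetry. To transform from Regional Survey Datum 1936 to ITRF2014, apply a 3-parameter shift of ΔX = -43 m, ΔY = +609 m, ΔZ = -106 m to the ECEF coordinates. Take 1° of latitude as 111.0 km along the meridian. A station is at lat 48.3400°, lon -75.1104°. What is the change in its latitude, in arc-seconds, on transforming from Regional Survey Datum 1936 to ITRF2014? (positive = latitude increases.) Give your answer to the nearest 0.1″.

Δφ = 12.2″

sin φ = 0.747102, cos φ = 0.664709, sin λ = -0.966423, cos λ = 0.256957.
North component: ΔN = −sin φ cos λ·ΔX − sin φ sin λ·ΔY + cos φ·ΔZ = −(0.747102)(0.256957)(-43) − (0.747102)(-0.966423)(609) + (0.664709)(-106) = 377.50 m.
1° of latitude spans 111000 m, so Δφ = 377.50 / 111000 × 3600 = 12.243″.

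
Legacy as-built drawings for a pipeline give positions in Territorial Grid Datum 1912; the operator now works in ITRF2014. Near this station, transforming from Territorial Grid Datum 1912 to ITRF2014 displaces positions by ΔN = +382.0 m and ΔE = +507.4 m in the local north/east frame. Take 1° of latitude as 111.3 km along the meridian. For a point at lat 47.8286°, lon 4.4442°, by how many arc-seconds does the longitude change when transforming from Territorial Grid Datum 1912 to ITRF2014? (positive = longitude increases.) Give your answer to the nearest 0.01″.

At latitude 47.8286°, cos φ = 0.671351.
1° of longitude at this latitude = 111.3 × cos φ = 74.72 km, so Δλ = 507.4 / 74721.3 = 0.0067906° = 24.446″.

Δλ = 24.45″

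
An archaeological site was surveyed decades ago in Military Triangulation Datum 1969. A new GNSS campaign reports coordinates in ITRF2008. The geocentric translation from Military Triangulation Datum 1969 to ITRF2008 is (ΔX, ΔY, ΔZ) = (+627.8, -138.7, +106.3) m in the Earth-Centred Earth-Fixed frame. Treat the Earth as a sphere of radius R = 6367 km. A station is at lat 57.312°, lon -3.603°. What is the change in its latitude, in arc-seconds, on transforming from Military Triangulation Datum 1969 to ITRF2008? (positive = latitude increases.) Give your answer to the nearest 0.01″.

Δφ = -15.46″

sin φ = 0.841624, cos φ = 0.540064, sin λ = -0.062843, cos λ = 0.998023.
North component: ΔN = −sin φ cos λ·ΔX − sin φ sin λ·ΔY + cos φ·ΔZ = −(0.841624)(0.998023)(627.8) − (0.841624)(-0.062843)(-138.7) + (0.540064)(106.3) = -477.25 m.
1° of latitude spans πR/180 = 111125 m, so Δφ = -477.25 / 111125 × 3600 = -15.461″.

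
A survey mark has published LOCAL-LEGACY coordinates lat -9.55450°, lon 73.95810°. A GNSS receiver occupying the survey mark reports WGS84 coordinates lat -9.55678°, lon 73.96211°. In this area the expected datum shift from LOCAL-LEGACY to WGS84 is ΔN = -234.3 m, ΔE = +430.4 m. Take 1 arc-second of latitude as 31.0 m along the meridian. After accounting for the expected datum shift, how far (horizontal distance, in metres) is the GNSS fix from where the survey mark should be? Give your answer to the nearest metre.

Observed coordinate differences: Δφ = -0.00228°, Δλ = +0.00401°.
Converting to metres (1° lat = 111600 m, cos φ = 0.986128): observed ΔN = -254.4 m, observed ΔE = 441.3 m.
Subtracting the expected shift leaves a residual of -254.4 − (-234.3) = -20.1 m north and 441.3 − (430.4) = 10.9 m east.
Residual distance = √((-20.1)² + 10.9²) = 22.9 m.

23 m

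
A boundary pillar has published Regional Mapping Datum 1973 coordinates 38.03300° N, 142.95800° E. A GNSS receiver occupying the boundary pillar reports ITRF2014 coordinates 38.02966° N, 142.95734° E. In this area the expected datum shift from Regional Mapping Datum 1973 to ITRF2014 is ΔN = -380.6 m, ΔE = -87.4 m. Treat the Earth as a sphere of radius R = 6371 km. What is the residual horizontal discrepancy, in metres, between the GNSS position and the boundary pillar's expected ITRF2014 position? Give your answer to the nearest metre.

Observed coordinate differences: Δφ = -0.00334°, Δλ = -0.00066°.
Converting to metres (1° lat = 111195 m, cos φ = 0.787656): observed ΔN = -371.4 m, observed ΔE = -57.8 m.
Subtracting the expected shift leaves a residual of -371.4 − (-380.6) = 9.2 m north and -57.8 − (-87.4) = 29.6 m east.
Residual distance = √(9.2² + 29.6²) = 31.0 m.

31 m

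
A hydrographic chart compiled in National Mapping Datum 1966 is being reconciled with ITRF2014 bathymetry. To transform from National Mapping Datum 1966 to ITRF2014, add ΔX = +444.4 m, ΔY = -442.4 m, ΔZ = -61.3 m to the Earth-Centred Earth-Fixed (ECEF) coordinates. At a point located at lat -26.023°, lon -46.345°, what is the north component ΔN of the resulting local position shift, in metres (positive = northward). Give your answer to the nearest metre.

At φ = -26.023°, λ = -46.345°: sin φ = -0.438732, cos φ = 0.898618, sin λ = -0.723510, cos λ = 0.690314.
ΔN = −sin φ cos λ·ΔX − sin φ sin λ·ΔY + cos φ·ΔZ = −(-0.438732)(0.690314)(444.4) − (-0.438732)(-0.723510)(-442.4) + (0.898618)(-61.3) = 219.94 m.

ΔN = 220 m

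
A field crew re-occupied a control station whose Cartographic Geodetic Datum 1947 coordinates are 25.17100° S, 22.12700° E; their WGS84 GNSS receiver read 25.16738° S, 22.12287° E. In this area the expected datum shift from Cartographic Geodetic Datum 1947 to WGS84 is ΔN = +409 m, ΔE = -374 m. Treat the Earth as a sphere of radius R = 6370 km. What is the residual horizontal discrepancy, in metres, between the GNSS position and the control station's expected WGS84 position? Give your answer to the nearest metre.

Observed coordinate differences: Δφ = +0.00362°, Δλ = -0.00413°.
Converting to metres (1° lat = 111177 m, cos φ = 0.905042): observed ΔN = 402.5 m, observed ΔE = -415.6 m.
Subtracting the expected shift leaves a residual of 402.5 − (409) = -6.5 m north and -415.6 − (-374) = -41.6 m east.
Residual distance = √((-6.5)² + (-41.6)²) = 42.1 m.

42 m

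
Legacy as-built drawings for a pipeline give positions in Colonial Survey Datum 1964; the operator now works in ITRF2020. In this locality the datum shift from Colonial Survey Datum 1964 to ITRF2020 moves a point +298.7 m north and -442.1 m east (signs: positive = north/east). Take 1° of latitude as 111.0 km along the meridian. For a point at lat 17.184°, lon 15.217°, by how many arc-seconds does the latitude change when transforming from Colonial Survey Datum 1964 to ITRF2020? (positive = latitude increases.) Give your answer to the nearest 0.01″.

Δφ = 9.69″

1° of latitude = 111.0 km, so Δφ = 298.7 / 111000 = 0.0026910° = 9.688″.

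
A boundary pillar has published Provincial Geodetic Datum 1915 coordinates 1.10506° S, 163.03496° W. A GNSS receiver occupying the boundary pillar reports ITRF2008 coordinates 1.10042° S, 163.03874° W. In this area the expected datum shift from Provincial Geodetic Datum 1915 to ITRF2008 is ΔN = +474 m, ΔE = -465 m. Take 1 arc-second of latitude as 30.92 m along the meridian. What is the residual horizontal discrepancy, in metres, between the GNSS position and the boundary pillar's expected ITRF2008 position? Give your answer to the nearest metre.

61 m

Observed coordinate differences: Δφ = +0.00464°, Δλ = -0.00378°.
Converting to metres (1° lat = 111312 m, cos φ = 0.999814): observed ΔN = 516.5 m, observed ΔE = -420.7 m.
Subtracting the expected shift leaves a residual of 516.5 − (474) = 42.5 m north and -420.7 − (-465) = 44.3 m east.
Residual distance = √(42.5² + 44.3²) = 61.4 m.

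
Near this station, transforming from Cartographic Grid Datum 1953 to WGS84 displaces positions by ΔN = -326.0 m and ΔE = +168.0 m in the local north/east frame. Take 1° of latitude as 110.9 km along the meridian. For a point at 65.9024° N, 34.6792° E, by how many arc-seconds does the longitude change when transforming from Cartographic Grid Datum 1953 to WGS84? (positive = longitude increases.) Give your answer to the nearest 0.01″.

At latitude 65.9024°, cos φ = 0.408292.
1° of longitude at this latitude = 110.9 × cos φ = 45.28 km, so Δλ = 168.0 / 45279.6 = 0.0037103° = 13.357″.

Δλ = 13.36″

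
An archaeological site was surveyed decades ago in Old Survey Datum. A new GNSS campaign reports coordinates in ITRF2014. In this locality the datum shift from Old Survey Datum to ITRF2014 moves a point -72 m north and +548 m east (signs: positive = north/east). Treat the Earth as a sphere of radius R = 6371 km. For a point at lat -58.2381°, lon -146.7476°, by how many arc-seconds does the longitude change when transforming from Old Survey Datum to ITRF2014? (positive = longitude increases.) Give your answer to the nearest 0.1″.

Δλ = 33.7″

At latitude -58.2381°, cos φ = 0.526391.
One radian of longitude at latitude φ spans R cos φ, so Δλ = ΔE / (R cos φ) = 548.0 / (6371000 × 0.526391) = 1.6340e-04 rad = 33.705″.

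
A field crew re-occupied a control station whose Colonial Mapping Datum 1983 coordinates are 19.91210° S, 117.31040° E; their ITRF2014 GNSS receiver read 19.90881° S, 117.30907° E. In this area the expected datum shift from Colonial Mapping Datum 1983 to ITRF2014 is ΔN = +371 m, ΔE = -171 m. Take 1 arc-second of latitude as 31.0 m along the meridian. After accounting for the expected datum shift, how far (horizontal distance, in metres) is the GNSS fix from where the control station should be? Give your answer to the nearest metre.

Observed coordinate differences: Δφ = +0.00329°, Δλ = -0.00133°.
Converting to metres (1° lat = 111600 m, cos φ = 0.940216): observed ΔN = 367.2 m, observed ΔE = -139.6 m.
Subtracting the expected shift leaves a residual of 367.2 − (371) = -3.8 m north and -139.6 − (-171) = 31.4 m east.
Residual distance = √((-3.8)² + 31.4²) = 31.7 m.

32 m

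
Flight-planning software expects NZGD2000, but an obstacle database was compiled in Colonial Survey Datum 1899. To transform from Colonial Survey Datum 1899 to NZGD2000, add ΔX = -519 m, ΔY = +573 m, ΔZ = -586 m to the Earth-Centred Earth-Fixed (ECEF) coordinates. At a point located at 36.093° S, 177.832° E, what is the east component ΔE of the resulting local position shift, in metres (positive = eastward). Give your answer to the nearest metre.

ΔE = -553 m

At φ = -36.093°, λ = 177.832°: sin φ = -0.589098, cos φ = 0.808062, sin λ = 0.037830, cos λ = -0.999284.
ΔE = −sin λ·ΔX + cos λ·ΔY = −(0.037830)·(-519) + (-0.999284)·(573) = -552.96 m.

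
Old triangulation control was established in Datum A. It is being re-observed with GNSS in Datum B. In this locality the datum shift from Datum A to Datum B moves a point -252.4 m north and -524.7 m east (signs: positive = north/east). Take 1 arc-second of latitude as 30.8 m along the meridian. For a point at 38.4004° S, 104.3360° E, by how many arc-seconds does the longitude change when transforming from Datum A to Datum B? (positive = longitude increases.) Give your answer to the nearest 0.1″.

Δλ = -21.7″

At latitude -38.4004°, cos φ = 0.783689.
1″ of longitude at this latitude = 30.80 × cos φ = 24.1376 m, so Δλ = -524.7 / 24.1376 = -21.738″.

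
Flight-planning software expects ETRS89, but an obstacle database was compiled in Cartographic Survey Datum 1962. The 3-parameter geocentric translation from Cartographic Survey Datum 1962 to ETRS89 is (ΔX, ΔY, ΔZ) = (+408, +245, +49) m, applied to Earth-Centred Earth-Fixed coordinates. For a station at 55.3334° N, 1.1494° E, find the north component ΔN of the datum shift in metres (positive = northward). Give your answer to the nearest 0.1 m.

The local north axis is (−sin φ cos λ, −sin φ sin λ, cos φ), giving ΔN = -335.503 − 4.042 + 27.871 = -311.67 m.

ΔN = -311.7 m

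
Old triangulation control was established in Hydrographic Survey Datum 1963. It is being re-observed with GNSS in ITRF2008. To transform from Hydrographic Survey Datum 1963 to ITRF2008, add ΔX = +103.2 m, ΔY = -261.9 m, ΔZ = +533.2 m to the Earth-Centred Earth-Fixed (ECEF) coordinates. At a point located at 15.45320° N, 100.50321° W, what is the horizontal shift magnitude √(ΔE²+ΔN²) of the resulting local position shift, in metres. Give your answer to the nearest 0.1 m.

At φ = 15.45320°, λ = -100.50321°: sin φ = 0.266451, cos φ = 0.963848, sin λ = -0.983245, cos λ = -0.182291.
ΔE = −sin λ·ΔX + cos λ·ΔY = −(-0.983245)·(103.2) + (-0.182291)·(-261.9) = 149.21 m.
ΔN = −sin φ cos λ·ΔX − sin φ sin λ·ΔY + cos φ·ΔZ = −(0.266451)(-0.182291)(103.2) − (0.266451)(-0.983245)(-261.9) + (0.963848)(533.2) = 450.32 m.
Horizontal magnitude = √(ΔE² + ΔN²) = √(149.21² + 450.32²) = 474.40 m.

474.4 m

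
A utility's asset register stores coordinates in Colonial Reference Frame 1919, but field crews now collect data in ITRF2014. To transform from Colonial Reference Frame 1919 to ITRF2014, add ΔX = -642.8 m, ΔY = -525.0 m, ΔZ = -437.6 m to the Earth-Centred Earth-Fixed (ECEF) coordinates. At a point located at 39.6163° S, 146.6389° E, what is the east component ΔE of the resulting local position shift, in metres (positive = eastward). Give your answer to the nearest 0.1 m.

ΔE = 792.0 m

The local east axis at (φ, λ) is (−sin λ, cos λ, 0), so ΔE = −sin(146.6389°)·(-642.8) + cos(146.6389°)·(-525.0) = 791.98 m.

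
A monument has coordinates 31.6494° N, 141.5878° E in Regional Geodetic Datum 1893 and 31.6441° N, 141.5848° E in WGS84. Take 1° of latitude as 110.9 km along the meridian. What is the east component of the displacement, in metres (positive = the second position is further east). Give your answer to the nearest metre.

ΔE = -283 m

Δφ = 31.6441° − 31.6494° = -0.0053°; Δλ = 141.5848° − 141.5878° = -0.0030°.
ΔN = Δφ × 110900 = -587.8 m; ΔE = Δλ × 110900 × cos(31.6494°) = -0.0030 × 110900 × 0.851275 = -283.2 m.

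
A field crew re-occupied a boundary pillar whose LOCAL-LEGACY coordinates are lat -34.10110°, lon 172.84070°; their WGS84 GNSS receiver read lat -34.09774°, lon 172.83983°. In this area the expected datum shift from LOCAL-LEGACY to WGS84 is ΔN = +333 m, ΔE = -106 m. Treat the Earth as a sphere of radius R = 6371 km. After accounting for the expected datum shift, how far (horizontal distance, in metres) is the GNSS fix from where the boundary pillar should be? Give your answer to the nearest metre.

Observed coordinate differences: Δφ = +0.00336°, Δλ = -0.00087°.
Converting to metres (1° lat = 111195 m, cos φ = 0.828050): observed ΔN = 373.6 m, observed ΔE = -80.1 m.
Subtracting the expected shift leaves a residual of 373.6 − (333) = 40.6 m north and -80.1 − (-106) = 25.9 m east.
Residual distance = √(40.6² + 25.9²) = 48.2 m.

48 m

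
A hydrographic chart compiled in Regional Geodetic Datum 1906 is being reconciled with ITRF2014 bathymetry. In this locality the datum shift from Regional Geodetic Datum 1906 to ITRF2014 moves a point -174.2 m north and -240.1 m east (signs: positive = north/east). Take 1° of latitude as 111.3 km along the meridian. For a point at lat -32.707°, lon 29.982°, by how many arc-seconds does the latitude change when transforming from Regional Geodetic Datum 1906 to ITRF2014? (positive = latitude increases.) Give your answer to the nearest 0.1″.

1° of latitude = 111.3 km, so Δφ = -174.2 / 111300 = -0.0015651° = -5.635″.

Δφ = -5.6″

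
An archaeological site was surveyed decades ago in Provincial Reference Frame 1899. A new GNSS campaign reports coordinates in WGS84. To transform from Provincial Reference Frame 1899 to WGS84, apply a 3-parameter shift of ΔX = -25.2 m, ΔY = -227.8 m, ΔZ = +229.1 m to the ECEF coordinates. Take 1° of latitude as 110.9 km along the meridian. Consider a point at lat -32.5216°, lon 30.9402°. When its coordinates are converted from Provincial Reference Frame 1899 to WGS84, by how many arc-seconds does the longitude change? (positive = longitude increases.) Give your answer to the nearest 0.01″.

Δλ = -7.02″

sin φ = -0.537618, cos φ = 0.843189, sin λ = 0.514143, cos λ = 0.857704.
East component: ΔE = −sin λ·ΔX + cos λ·ΔY = −(0.514143)(-25.2) + (0.857704)(-227.8) = -182.43 m.
1° of latitude spans 110900 m; at latitude φ, 1° of longitude spans that × cos φ = 93509.6 m, so Δλ = -182.43 / 93509.6 × 3600 = -7.023″.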